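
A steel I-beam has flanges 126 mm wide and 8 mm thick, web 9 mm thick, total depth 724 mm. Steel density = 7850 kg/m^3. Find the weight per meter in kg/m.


A_flanges = 2 * 126 * 8 = 2016 mm^2
A_web = (724 - 2 * 8) * 9 = 6372 mm^2
A_total = 2016 + 6372 = 8388 mm^2 = 0.008388 m^2
Weight = rho * A = 7850 * 0.008388 = 65.8458 kg/m

65.8458 kg/m


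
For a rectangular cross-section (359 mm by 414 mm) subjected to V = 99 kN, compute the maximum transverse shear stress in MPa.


A = b * h = 359 * 414 = 148626 mm^2
V = 99 kN = 99000.0 N
tau_max = 1.5 * V / A = 1.5 * 99000.0 / 148626
= 0.9992 MPa

0.9992 MPa


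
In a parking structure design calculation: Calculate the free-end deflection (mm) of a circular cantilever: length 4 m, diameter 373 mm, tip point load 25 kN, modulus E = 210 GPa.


I = pi * d^4 / 64 = pi * 373^4 / 64 = 950178558.36 mm^4
L = 4000.0 mm, P = 25000.0 N, E = 210000.0 MPa
delta = P * L^3 / (3 * E * I)
= 25000.0 * 4000.0^3 / (3 * 210000.0 * 950178558.36)
= 2.6728 mm

2.6728 mm


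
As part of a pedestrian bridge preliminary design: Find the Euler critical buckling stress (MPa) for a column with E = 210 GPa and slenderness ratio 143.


sigma_cr = pi^2 * E / lambda^2
= 9.8696 * 210000.0 / 143^2
= 9.8696 * 210000.0 / 20449
= 101.3554 MPa

101.3554 MPa


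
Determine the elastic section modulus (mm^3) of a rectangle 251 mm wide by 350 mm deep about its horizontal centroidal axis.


S = b * h^2 / 6
= 251 * 350^2 / 6
= 251 * 122500 / 6
= 5124583.33 mm^3

5124583.33 mm^3


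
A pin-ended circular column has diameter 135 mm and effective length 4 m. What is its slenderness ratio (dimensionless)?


Radius of gyration r = d / 4 = 135 / 4 = 33.75 mm
L_eff = 4000.0 mm
Slenderness ratio = L / r = 4000.0 / 33.75 = 118.52 (dimensionless)

118.52 (dimensionless)


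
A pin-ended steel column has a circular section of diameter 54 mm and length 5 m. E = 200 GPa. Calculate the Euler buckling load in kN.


I = pi * d^4 / 64 = 417392.79 mm^4
L = 5000.0 mm
P_cr = pi^2 * E * I / L^2
= 9.8696 * 200000.0 * 417392.79 / 5000.0^2
= 32956.01 N = 32.956 kN

32.956 kN


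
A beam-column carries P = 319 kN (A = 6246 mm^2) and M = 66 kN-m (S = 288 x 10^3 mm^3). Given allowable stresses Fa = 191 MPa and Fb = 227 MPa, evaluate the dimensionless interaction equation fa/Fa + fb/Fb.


f_a = P / A = 319000.0 / 6246 = 51.0727 MPa
f_b = M / S = 66000000.0 / 288000.0 = 229.1667 MPa
Ratio = f_a / Fa + f_b / Fb
= 51.0727 / 191 + 229.1667 / 227
= 1.2769 (dimensionless)

1.2769 (dimensionless)


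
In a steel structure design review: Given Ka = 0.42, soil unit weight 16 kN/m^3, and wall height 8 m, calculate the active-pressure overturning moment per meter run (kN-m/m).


Pa = 0.5 * Ka * gamma * H^2
= 0.5 * 0.42 * 16 * 8^2
= 215.04 kN/m
Arm = H / 3 = 8 / 3 = 2.6667 m
Mo = Pa * arm = Pa * H / 3 = 215.04 * 8 / 3 = 573.44 kN-m/m

573.44 kN-m/m


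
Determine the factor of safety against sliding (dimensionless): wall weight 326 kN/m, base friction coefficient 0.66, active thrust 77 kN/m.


Resisting force = mu * W = 0.66 * 326 = 215.16 kN/m
FOS = Resisting / Driving = 215.16 / 77
= 2.7943 (dimensionless)

2.7943 (dimensionless)


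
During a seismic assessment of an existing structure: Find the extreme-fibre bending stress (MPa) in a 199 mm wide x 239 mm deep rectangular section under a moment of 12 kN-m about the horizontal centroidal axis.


I = b * h^3 / 12 = 199 * 239^3 / 12 = 226394323.42 mm^4
y = h / 2 = 239 / 2 = 119.5 mm
M = 12 kN-m = 12000000.0 N-mm
sigma = M * y / I = 12000000.0 * 119.5 / 226394323.42
= 6.33 MPa

6.33 MPa


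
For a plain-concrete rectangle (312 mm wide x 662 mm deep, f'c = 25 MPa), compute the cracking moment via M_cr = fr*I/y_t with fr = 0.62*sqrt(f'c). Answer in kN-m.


fr = 0.62 * sqrt(25) = 0.62 * 5.0 = 3.1 MPa
I = 312 * 662^3 / 12 = 7543055728.0 mm^4
y_t = 331.0 mm
M_cr = fr * I / y_t = 3.1 * 7543055728.0 / 331.0 N-mm
= 70.6449 kN-m

70.6449 kN-m


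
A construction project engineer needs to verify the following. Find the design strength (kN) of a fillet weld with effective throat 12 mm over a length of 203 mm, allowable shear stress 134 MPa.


Strength = throat * length * allowable stress
= 12 * 203 * 134 N
= 326424 N
= 326.42 kN

326.42 kN


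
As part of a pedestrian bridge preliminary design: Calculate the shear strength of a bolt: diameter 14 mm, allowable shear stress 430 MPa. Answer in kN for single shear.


A = pi * d^2 / 4 = pi * 14^2 / 4 = 153.938 mm^2
V = f_v * A / 1000 = 430 * 153.938 / 1000
= 66.1934 kN

66.1934 kN


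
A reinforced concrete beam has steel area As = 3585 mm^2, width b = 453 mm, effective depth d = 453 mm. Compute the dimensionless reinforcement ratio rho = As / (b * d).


rho = As / (b * d)
= 3585 / (453 * 453)
= 3585 / 205209
= 0.01747 (dimensionless)

0.01747 (dimensionless)


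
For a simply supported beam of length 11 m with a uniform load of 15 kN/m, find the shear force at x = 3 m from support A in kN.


R_A = w * L / 2 = 15 * 11 / 2 = 82.5 kN
V(x) = R_A - w * x = 82.5 - 15 * 3
= 37.5 kN

37.5 kN


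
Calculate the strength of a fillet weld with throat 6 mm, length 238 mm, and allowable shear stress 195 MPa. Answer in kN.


Strength = throat * length * allowable stress
= 6 * 238 * 195 N
= 278460 N
= 278.46 kN

278.46 kN


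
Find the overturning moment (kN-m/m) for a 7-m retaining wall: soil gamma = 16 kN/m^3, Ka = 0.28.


Pa = 0.5 * Ka * gamma * H^2
= 0.5 * 0.28 * 16 * 7^2
= 109.76 kN/m
Arm = H / 3 = 7 / 3 = 2.3333 m
Mo = Pa * arm = Pa * H / 3 = 109.76 * 7 / 3 = 256.1067 kN-m/m

256.1067 kN-m/m


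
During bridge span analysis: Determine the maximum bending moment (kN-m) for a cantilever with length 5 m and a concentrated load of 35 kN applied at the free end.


For a cantilever with a point load at the free end:
M_max = P * L = 35 * 5 = 175 kN-m

175 kN-m


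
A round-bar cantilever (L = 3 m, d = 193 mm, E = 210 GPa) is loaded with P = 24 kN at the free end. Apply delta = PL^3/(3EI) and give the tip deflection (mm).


I = pi * d^4 / 64 = pi * 193^4 / 64 = 68108157.98 mm^4
L = 3000.0 mm, P = 24000.0 N, E = 210000.0 MPa
delta = P * L^3 / (3 * E * I)
= 24000.0 * 3000.0^3 / (3 * 210000.0 * 68108157.98)
= 15.102 mm

15.102 mm


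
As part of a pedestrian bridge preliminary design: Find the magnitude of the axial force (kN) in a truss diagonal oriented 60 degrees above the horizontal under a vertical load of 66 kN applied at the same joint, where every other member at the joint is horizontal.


At the joint, only the diagonal has a vertical component, so vertical equilibrium gives:
F * sin(60) = 66
F = 66 / sin(60)
= 66 / 0.866025
= 76.21 kN

76.21 kN


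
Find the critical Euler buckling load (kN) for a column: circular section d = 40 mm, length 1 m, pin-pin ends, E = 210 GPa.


I = pi * d^4 / 64 = 125663.71 mm^4
L = 1000.0 mm
P_cr = pi^2 * E * I / L^2
= 9.8696 * 210000.0 * 125663.71 / 1000.0^2
= 260452.72 N = 260.4527 kN

260.4527 kN


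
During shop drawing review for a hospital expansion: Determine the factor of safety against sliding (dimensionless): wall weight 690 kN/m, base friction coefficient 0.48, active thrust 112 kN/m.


Resisting force = mu * W = 0.48 * 690 = 331.2 kN/m
FOS = Resisting / Driving = 331.2 / 112
= 2.9571 (dimensionless)

2.9571 (dimensionless)


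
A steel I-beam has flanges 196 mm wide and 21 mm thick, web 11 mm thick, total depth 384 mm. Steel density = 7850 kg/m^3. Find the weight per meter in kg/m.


A_flanges = 2 * 196 * 21 = 8232 mm^2
A_web = (384 - 2 * 21) * 11 = 3762 mm^2
A_total = 8232 + 3762 = 11994 mm^2 = 0.011994 m^2
Weight = rho * A = 7850 * 0.011994 = 94.1529 kg/m

94.1529 kg/m


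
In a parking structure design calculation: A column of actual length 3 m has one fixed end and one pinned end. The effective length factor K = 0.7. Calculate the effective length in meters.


L_eff = K * L
= 0.7 * 3
= 2.1 m

2.1 m


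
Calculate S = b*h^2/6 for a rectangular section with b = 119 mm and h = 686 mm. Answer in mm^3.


S = b * h^2 / 6
= 119 * 686^2 / 6
= 119 * 470596 / 6
= 9333487.33 mm^3

9333487.33 mm^3


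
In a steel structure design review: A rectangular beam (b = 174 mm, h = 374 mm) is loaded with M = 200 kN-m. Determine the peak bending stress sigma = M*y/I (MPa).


I = b * h^3 / 12 = 174 * 374^3 / 12 = 758547548.0 mm^4
y = h / 2 = 374 / 2 = 187.0 mm
M = 200 kN-m = 200000000.0 N-mm
sigma = M * y / I = 200000000.0 * 187.0 / 758547548.0
= 49.3 MPa

49.3 MPa


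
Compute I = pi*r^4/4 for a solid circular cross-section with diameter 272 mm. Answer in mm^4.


r = d / 2 = 272 / 2 = 136.0 mm
I = pi * r^4 / 4 = pi * 136.0^4 / 4
= 268686295.06 mm^4

268686295.06 mm^4


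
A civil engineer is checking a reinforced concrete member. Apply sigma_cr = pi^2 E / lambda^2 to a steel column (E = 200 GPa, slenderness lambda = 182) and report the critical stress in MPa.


sigma_cr = pi^2 * E / lambda^2
= 9.8696 * 200000.0 / 182^2
= 9.8696 * 200000.0 / 33124
= 59.5919 MPa

59.5919 MPa


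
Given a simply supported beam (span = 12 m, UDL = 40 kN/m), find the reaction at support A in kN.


Total load = w * L = 40 * 12 = 480 kN
By symmetry, each reaction R = total / 2 = 480 / 2 = 240.0 kN

240.0 kN


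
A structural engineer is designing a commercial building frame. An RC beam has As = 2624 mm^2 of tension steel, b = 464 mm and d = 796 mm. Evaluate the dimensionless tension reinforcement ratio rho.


rho = As / (b * d)
= 2624 / (464 * 796)
= 2624 / 369344
= 0.007104 (dimensionless)

0.007104 (dimensionless)


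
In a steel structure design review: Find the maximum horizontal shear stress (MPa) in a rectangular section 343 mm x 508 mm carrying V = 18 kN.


A = b * h = 343 * 508 = 174244 mm^2
V = 18 kN = 18000.0 N
tau_max = 1.5 * V / A = 1.5 * 18000.0 / 174244
= 0.155 MPa

0.155 MPa


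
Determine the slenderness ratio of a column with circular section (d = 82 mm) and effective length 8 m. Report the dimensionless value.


Radius of gyration r = d / 4 = 82 / 4 = 20.5 mm
L_eff = 8000.0 mm
Slenderness ratio = L / r = 8000.0 / 20.5 = 390.24 (dimensionless)

390.24 (dimensionless)


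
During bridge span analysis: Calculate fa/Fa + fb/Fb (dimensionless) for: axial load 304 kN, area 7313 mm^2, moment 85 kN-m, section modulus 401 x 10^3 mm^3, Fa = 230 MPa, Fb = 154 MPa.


f_a = P / A = 304000.0 / 7313 = 41.5698 MPa
f_b = M / S = 85000000.0 / 401000.0 = 211.9701 MPa
Ratio = f_a / Fa + f_b / Fb
= 41.5698 / 230 + 211.9701 / 154
= 1.5572 (dimensionless)

1.5572 (dimensionless)


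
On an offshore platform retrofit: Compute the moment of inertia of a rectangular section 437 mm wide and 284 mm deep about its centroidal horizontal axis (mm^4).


I = b * h^3 / 12
= 437 * 284^3 / 12
= 437 * 22906304 / 12
= 834171237.33 mm^4

834171237.33 mm^4


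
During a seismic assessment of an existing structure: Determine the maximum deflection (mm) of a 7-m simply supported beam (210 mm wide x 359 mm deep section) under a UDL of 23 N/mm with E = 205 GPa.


I = 210 * 359^3 / 12 = 809694882.5 mm^4
L = 7000.0 mm, w = 23 N/mm, E = 205000.0 MPa
delta = 5 * w * L^4 / (384 * E * I)
= 5 * 23 * 7000.0^4 / (384 * 205000.0 * 809694882.5)
= 4.332 mm

4.332 mm


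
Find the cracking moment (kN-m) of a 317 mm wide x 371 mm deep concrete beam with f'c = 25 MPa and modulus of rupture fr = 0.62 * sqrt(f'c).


fr = 0.62 * sqrt(25) = 0.62 * 5.0 = 3.1 MPa
I = 317 * 371^3 / 12 = 1348962090.58 mm^4
y_t = 185.5 mm
M_cr = fr * I / y_t = 3.1 * 1348962090.58 / 185.5 N-mm
= 22.5433 kN-m

22.5433 kN-m


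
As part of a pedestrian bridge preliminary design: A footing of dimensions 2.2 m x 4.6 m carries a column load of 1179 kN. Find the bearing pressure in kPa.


A = 2.2 * 4.6 = 10.12 m^2
q = P / A = 1179 / 10.12
= 116.502 kPa

116.502 kPa


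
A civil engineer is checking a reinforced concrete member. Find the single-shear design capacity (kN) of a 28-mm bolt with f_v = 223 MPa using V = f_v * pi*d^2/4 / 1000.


A = pi * d^2 / 4 = pi * 28^2 / 4 = 615.7522 mm^2
V = f_v * A / 1000 = 223 * 615.7522 / 1000
= 137.3127 kN

137.3127 kN


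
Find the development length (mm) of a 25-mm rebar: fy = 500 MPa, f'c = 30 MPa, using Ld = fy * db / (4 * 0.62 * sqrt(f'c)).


Ld = (fy * db) / (4 * 0.62 * sqrt(f'c))
= (500 * 25) / (4 * 0.62 * sqrt(30))
= 12500 / 13.5835
= 920.23 mm

920.23 mm


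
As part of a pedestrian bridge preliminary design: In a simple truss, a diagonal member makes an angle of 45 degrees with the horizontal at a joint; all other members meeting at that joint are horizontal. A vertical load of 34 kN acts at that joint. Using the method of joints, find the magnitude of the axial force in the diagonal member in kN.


At the joint, only the diagonal has a vertical component, so vertical equilibrium gives:
F * sin(45) = 34
F = 34 / sin(45)
= 34 / 0.707107
= 48.08 kN

48.08 kN


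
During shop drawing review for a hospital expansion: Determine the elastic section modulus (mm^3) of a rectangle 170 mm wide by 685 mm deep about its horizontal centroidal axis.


S = b * h^2 / 6
= 170 * 685^2 / 6
= 170 * 469225 / 6
= 13294708.33 mm^3

13294708.33 mm^3


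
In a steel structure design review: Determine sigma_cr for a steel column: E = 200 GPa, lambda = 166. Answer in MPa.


sigma_cr = pi^2 * E / lambda^2
= 9.8696 * 200000.0 / 166^2
= 9.8696 * 200000.0 / 27556
= 71.6331 MPa

71.6331 MPa


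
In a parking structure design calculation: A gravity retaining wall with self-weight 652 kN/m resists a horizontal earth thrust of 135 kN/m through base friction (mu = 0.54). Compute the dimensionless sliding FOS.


Resisting force = mu * W = 0.54 * 652 = 352.08 kN/m
FOS = Resisting / Driving = 352.08 / 135
= 2.608 (dimensionless)

2.608 (dimensionless)


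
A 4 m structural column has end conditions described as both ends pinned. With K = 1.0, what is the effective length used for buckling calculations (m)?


L_eff = K * L
= 1.0 * 4
= 4.0 m

4.0 m


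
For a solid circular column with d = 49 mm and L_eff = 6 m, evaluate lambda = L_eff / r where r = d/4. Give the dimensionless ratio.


Radius of gyration r = d / 4 = 49 / 4 = 12.25 mm
L_eff = 6000.0 mm
Slenderness ratio = L / r = 6000.0 / 12.25 = 489.8 (dimensionless)

489.8 (dimensionless)


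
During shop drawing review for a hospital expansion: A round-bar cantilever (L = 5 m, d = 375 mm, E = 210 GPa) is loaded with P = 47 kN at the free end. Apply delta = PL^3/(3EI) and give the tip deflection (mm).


I = pi * d^4 / 64 = pi * 375^4 / 64 = 970722217.33 mm^4
L = 5000.0 mm, P = 47000.0 N, E = 210000.0 MPa
delta = P * L^3 / (3 * E * I)
= 47000.0 * 5000.0^3 / (3 * 210000.0 * 970722217.33)
= 9.6067 mm

9.6067 mm


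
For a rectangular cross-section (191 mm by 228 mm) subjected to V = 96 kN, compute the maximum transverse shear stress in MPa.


A = b * h = 191 * 228 = 43548 mm^2
V = 96 kN = 96000.0 N
tau_max = 1.5 * V / A = 1.5 * 96000.0 / 43548
= 3.3067 MPa

3.3067 MPa


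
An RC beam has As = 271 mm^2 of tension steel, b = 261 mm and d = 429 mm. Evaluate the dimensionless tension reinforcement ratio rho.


rho = As / (b * d)
= 271 / (261 * 429)
= 271 / 111969
= 0.00242 (dimensionless)

0.00242 (dimensionless)


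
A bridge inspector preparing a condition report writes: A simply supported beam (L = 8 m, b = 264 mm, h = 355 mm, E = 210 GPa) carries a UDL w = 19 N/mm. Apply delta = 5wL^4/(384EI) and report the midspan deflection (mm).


I = 264 * 355^3 / 12 = 984255250.0 mm^4
L = 8000.0 mm, w = 19 N/mm, E = 210000.0 MPa
delta = 5 * w * L^4 / (384 * E * I)
= 5 * 19 * 8000.0^4 / (384 * 210000.0 * 984255250.0)
= 4.9026 mm

4.9026 mm


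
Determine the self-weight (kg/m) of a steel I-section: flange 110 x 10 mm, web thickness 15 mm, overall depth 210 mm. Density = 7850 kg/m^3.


A_flanges = 2 * 110 * 10 = 2200 mm^2
A_web = (210 - 2 * 10) * 15 = 2850 mm^2
A_total = 2200 + 2850 = 5050 mm^2 = 0.005050 m^2
Weight = rho * A = 7850 * 0.005050 = 39.6425 kg/m

39.6425 kg/m


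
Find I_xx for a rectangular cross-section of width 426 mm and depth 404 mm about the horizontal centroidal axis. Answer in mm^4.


I = b * h^3 / 12
= 426 * 404^3 / 12
= 426 * 65939264 / 12
= 2340843872.0 mm^4

2340843872.0 mm^4


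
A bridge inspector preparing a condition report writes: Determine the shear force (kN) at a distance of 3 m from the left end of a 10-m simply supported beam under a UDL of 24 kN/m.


R_A = w * L / 2 = 24 * 10 / 2 = 120.0 kN
V(x) = R_A - w * x = 120.0 - 24 * 3
= 48.0 kN

48.0 kN


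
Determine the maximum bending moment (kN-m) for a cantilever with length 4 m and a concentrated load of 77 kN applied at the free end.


For a cantilever with a point load at the free end:
M_max = P * L = 77 * 4 = 308 kN-m

308 kN-m


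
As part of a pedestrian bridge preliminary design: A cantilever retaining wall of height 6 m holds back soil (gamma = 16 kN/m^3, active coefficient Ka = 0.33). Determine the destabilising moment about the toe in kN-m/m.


Pa = 0.5 * Ka * gamma * H^2
= 0.5 * 0.33 * 16 * 6^2
= 95.04 kN/m
Arm = H / 3 = 6 / 3 = 2.0 m
Mo = Pa * arm = Pa * H / 3 = 95.04 * 6 / 3 = 190.08 kN-m/m

190.08 kN-m/m


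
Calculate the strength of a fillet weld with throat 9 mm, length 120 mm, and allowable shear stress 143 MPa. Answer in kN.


Strength = throat * length * allowable stress
= 9 * 120 * 143 N
= 154440 N
= 154.44 kN

154.44 kN


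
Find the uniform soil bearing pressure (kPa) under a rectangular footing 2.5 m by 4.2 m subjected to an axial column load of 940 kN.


A = 2.5 * 4.2 = 10.5 m^2
q = P / A = 940 / 10.5
= 89.5238 kPa

89.5238 kPa


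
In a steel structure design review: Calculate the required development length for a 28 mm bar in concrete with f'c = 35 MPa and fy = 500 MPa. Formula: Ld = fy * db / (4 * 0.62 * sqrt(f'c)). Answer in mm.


Ld = (fy * db) / (4 * 0.62 * sqrt(f'c))
= (500 * 28) / (4 * 0.62 * sqrt(35))
= 14000 / 14.6719
= 954.21 mm

954.21 mm


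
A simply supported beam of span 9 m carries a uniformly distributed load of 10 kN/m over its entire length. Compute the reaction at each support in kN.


Total load = w * L = 10 * 9 = 90 kN
By symmetry, each reaction R = total / 2 = 90 / 2 = 45.0 kN

45.0 kN


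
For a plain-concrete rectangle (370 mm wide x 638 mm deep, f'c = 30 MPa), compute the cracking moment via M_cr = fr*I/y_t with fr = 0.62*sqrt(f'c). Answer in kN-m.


fr = 0.62 * sqrt(30) = 0.62 * 5.4772 = 3.3959 MPa
I = 370 * 638^3 / 12 = 8007233886.67 mm^4
y_t = 319.0 mm
M_cr = fr * I / y_t = 3.3959 * 8007233886.67 / 319.0 N-mm
= 85.2401 kN-m

85.2401 kN-m


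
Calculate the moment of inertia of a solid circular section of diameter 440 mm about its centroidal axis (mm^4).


r = d / 2 = 440 / 2 = 220.0 mm
I = pi * r^4 / 4 = pi * 220.0^4 / 4
= 1839842321.65 mm^4

1839842321.65 mm^4


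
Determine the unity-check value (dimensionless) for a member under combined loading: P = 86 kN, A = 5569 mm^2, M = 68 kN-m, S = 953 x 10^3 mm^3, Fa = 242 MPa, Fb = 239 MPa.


f_a = P / A = 86000.0 / 5569 = 15.4426 MPa
f_b = M / S = 68000000.0 / 953000.0 = 71.3536 MPa
Ratio = f_a / Fa + f_b / Fb
= 15.4426 / 242 + 71.3536 / 239
= 0.3624 (dimensionless)

0.3624 (dimensionless)


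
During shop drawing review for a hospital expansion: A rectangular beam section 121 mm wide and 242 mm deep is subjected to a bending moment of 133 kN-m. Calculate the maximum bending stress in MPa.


I = b * h^3 / 12 = 121 * 242^3 / 12 = 142905920.67 mm^4
y = h / 2 = 242 / 2 = 121.0 mm
M = 133 kN-m = 133000000.0 N-mm
sigma = M * y / I = 133000000.0 * 121.0 / 142905920.67
= 112.61 MPa

112.61 MPa


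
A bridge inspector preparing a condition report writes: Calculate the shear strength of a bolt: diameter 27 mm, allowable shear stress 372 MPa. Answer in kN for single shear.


A = pi * d^2 / 4 = pi * 27^2 / 4 = 572.5553 mm^2
V = f_v * A / 1000 = 372 * 572.5553 / 1000
= 212.9906 kN

212.9906 kN


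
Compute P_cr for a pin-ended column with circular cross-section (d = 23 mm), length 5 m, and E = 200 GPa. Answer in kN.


I = pi * d^4 / 64 = 13736.66 mm^4
L = 5000.0 mm
P_cr = pi^2 * E * I / L^2
= 9.8696 * 200000.0 * 13736.66 / 5000.0^2
= 1084.6 N = 1.0846 kN

1.0846 kN


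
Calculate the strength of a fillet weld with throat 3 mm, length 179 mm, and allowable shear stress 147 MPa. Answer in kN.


Strength = throat * length * allowable stress
= 3 * 179 * 147 N
= 78939 N
= 78.94 kN

78.94 kN


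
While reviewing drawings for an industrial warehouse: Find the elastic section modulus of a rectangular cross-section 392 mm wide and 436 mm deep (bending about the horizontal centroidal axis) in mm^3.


S = b * h^2 / 6
= 392 * 436^2 / 6
= 392 * 190096 / 6
= 12419605.33 mm^3

12419605.33 mm^3


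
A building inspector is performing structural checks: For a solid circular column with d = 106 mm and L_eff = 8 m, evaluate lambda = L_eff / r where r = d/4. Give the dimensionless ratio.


Radius of gyration r = d / 4 = 106 / 4 = 26.5 mm
L_eff = 8000.0 mm
Slenderness ratio = L / r = 8000.0 / 26.5 = 301.89 (dimensionless)

301.89 (dimensionless)


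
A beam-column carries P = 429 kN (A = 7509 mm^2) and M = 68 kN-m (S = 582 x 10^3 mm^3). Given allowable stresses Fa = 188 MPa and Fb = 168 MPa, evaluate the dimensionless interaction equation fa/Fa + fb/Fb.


f_a = P / A = 429000.0 / 7509 = 57.1314 MPa
f_b = M / S = 68000000.0 / 582000.0 = 116.8385 MPa
Ratio = f_a / Fa + f_b / Fb
= 57.1314 / 188 + 116.8385 / 168
= 0.9994 (dimensionless)

0.9994 (dimensionless)


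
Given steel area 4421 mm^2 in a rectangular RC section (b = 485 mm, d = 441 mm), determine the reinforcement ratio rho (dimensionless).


rho = As / (b * d)
= 4421 / (485 * 441)
= 4421 / 213885
= 0.02067 (dimensionless)

0.02067 (dimensionless)


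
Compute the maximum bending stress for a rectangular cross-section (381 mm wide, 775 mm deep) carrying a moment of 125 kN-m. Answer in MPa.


I = b * h^3 / 12 = 381 * 775^3 / 12 = 14779128906.25 mm^4
y = h / 2 = 775 / 2 = 387.5 mm
M = 125 kN-m = 125000000.0 N-mm
sigma = M * y / I = 125000000.0 * 387.5 / 14779128906.25
= 3.28 MPa

3.28 MPa


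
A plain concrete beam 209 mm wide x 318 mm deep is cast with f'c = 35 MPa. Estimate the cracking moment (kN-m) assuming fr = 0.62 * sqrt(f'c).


fr = 0.62 * sqrt(35) = 0.62 * 5.9161 = 3.668 MPa
I = 209 * 318^3 / 12 = 560075274.0 mm^4
y_t = 159.0 mm
M_cr = fr * I / y_t = 3.668 * 560075274.0 / 159.0 N-mm
= 12.9204 kN-m

12.9204 kN-m


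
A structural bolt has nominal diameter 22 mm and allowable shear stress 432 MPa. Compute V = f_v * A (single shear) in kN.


A = pi * d^2 / 4 = pi * 22^2 / 4 = 380.1327 mm^2
V = f_v * A / 1000 = 432 * 380.1327 / 1000
= 164.2173 kN

164.2173 kN


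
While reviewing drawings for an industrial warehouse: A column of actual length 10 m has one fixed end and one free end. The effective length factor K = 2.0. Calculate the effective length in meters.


L_eff = K * L
= 2.0 * 10
= 20.0 m

20.0 m


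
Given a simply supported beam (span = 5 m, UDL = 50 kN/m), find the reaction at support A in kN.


Total load = w * L = 50 * 5 = 250 kN
By symmetry, each reaction R = total / 2 = 250 / 2 = 125.0 kN

125.0 kN


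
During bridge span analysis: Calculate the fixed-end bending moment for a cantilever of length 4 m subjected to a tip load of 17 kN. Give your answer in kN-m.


For a cantilever with a point load at the free end:
M_max = P * L = 17 * 4 = 68 kN-m

68 kN-m


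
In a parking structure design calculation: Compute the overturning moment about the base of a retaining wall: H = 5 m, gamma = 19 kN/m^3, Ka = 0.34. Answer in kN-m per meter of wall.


Pa = 0.5 * Ka * gamma * H^2
= 0.5 * 0.34 * 19 * 5^2
= 80.75 kN/m
Arm = H / 3 = 5 / 3 = 1.6667 m
Mo = Pa * arm = Pa * H / 3 = 80.75 * 5 / 3 = 134.5833 kN-m/m

134.5833 kN-m/m


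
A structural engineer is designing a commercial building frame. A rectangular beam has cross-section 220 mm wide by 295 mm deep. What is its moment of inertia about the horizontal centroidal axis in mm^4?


I = b * h^3 / 12
= 220 * 295^3 / 12
= 220 * 25672375 / 12
= 470660208.33 mm^4

470660208.33 mm^4


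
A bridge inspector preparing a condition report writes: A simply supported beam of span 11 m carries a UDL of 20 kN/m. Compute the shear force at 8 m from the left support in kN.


R_A = w * L / 2 = 20 * 11 / 2 = 110.0 kN
V(x) = R_A - w * x = 110.0 - 20 * 8
= -50.0 kN

-50.0 kN


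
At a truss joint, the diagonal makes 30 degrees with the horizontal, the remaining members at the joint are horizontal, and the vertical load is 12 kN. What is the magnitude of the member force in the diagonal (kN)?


At the joint, only the diagonal has a vertical component, so vertical equilibrium gives:
F * sin(30) = 12
F = 12 / sin(30)
= 12 / 0.5
= 24.0 kN

24.0 kN


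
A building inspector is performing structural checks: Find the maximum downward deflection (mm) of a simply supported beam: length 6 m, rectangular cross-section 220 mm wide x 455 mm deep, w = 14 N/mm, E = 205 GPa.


I = 220 * 455^3 / 12 = 1726933541.67 mm^4
L = 6000.0 mm, w = 14 N/mm, E = 205000.0 MPa
delta = 5 * w * L^4 / (384 * E * I)
= 5 * 14 * 6000.0^4 / (384 * 205000.0 * 1726933541.67)
= 0.6673 mm

0.6673 mm


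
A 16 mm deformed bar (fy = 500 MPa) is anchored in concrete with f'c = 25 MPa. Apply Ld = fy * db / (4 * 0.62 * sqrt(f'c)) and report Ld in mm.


Ld = (fy * db) / (4 * 0.62 * sqrt(f'c))
= (500 * 16) / (4 * 0.62 * sqrt(25))
= 8000 / 12.4
= 645.16 mm

645.16 mm


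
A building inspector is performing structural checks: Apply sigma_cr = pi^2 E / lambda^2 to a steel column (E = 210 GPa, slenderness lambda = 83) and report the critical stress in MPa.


sigma_cr = pi^2 * E / lambda^2
= 9.8696 * 210000.0 / 83^2
= 9.8696 * 210000.0 / 6889
= 300.8589 MPa

300.8589 MPa


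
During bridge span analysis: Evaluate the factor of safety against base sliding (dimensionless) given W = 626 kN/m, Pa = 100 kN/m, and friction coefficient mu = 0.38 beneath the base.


Resisting force = mu * W = 0.38 * 626 = 237.88 kN/m
FOS = Resisting / Driving = 237.88 / 100
= 2.3788 (dimensionless)

2.3788 (dimensionless)


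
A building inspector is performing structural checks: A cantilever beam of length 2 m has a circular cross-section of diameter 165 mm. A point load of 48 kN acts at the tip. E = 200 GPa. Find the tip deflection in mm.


I = pi * d^4 / 64 = pi * 165^4 / 64 = 36383600.6 mm^4
L = 2000.0 mm, P = 48000.0 N, E = 200000.0 MPa
delta = P * L^3 / (3 * E * I)
= 48000.0 * 2000.0^3 / (3 * 200000.0 * 36383600.6)
= 17.5903 mm

17.5903 mm


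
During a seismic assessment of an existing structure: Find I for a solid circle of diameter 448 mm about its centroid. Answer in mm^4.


r = d / 2 = 448 / 2 = 224.0 mm
I = pi * r^4 / 4 = pi * 224.0^4 / 4
= 1977342744.66 mm^4

1977342744.66 mm^4


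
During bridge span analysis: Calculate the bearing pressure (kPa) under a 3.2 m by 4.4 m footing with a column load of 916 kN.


A = 3.2 * 4.4 = 14.08 m^2
q = P / A = 916 / 14.08
= 65.0568 kPa

65.0568 kPa


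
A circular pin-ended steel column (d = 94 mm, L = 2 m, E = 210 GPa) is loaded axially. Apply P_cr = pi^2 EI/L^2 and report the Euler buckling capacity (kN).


I = pi * d^4 / 64 = 3832492.5 mm^4
L = 2000.0 mm
P_cr = pi^2 * E * I / L^2
= 9.8696 * 210000.0 * 3832492.5 / 2000.0^2
= 1985822.2 N = 1985.8222 kN

1985.8222 kN


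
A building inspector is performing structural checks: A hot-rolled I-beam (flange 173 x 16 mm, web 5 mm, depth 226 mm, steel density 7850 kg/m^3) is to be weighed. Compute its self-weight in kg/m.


A_flanges = 2 * 173 * 16 = 5536 mm^2
A_web = (226 - 2 * 16) * 5 = 970 mm^2
A_total = 5536 + 970 = 6506 mm^2 = 0.006506 m^2
Weight = rho * A = 7850 * 0.006506 = 51.0721 kg/m

51.0721 kg/m


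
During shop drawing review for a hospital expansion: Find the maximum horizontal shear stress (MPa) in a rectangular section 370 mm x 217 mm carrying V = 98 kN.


A = b * h = 370 * 217 = 80290 mm^2
V = 98 kN = 98000.0 N
tau_max = 1.5 * V / A = 1.5 * 98000.0 / 80290
= 1.8309 MPa

1.8309 MPa


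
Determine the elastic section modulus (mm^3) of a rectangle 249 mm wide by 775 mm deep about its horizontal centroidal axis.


S = b * h^2 / 6
= 249 * 775^2 / 6
= 249 * 600625 / 6
= 24925937.5 mm^3

24925937.5 mm^3


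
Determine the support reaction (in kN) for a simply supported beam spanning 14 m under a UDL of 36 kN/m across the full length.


Total load = w * L = 36 * 14 = 504 kN
By symmetry, each reaction R = total / 2 = 504 / 2 = 252.0 kN

252.0 kN


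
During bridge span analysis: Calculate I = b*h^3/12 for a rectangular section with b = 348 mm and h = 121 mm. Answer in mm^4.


I = b * h^3 / 12
= 348 * 121^3 / 12
= 348 * 1771561 / 12
= 51375269.0 mm^4

51375269.0 mm^4


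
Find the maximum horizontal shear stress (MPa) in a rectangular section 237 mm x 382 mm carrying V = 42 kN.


A = b * h = 237 * 382 = 90534 mm^2
V = 42 kN = 42000.0 N
tau_max = 1.5 * V / A = 1.5 * 42000.0 / 90534
= 0.6959 MPa

0.6959 MPa


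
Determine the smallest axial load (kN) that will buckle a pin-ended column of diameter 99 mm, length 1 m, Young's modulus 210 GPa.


I = pi * d^4 / 64 = 4715314.64 mm^4
L = 1000.0 mm
P_cr = pi^2 * E * I / L^2
= 9.8696 * 210000.0 * 4715314.64 / 1000.0^2
= 9773040.92 N = 9773.0409 kN

9773.0409 kN


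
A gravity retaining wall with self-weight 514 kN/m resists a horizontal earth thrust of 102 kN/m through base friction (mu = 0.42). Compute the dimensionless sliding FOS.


Resisting force = mu * W = 0.42 * 514 = 215.88 kN/m
FOS = Resisting / Driving = 215.88 / 102
= 2.1165 (dimensionless)

2.1165 (dimensionless)


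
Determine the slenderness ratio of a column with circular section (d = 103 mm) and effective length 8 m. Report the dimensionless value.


Radius of gyration r = d / 4 = 103 / 4 = 25.75 mm
L_eff = 8000.0 mm
Slenderness ratio = L / r = 8000.0 / 25.75 = 310.68 (dimensionless)

310.68 (dimensionless)


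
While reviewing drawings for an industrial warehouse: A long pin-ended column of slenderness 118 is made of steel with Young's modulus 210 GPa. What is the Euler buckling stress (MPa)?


sigma_cr = pi^2 * E / lambda^2
= 9.8696 * 210000.0 / 118^2
= 9.8696 * 210000.0 / 13924
= 148.8521 MPa

148.8521 MPa


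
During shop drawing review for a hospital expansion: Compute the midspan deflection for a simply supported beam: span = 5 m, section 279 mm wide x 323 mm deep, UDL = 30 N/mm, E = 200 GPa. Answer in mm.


I = 279 * 323^3 / 12 = 783484707.75 mm^4
L = 5000.0 mm, w = 30 N/mm, E = 200000.0 MPa
delta = 5 * w * L^4 / (384 * E * I)
= 5 * 30 * 5000.0^4 / (384 * 200000.0 * 783484707.75)
= 1.558 mm

1.558 mm


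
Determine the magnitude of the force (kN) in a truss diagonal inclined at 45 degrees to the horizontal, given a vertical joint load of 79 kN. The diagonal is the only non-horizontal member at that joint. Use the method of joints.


At the joint, only the diagonal has a vertical component, so vertical equilibrium gives:
F * sin(45) = 79
F = 79 / sin(45)
= 79 / 0.707107
= 111.72 kN

111.72 kN


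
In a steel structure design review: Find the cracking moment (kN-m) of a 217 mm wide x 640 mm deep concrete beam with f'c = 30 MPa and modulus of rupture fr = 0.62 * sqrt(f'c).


fr = 0.62 * sqrt(30) = 0.62 * 5.4772 = 3.3959 MPa
I = 217 * 640^3 / 12 = 4740437333.33 mm^4
y_t = 320.0 mm
M_cr = fr * I / y_t = 3.3959 * 4740437333.33 / 320.0 N-mm
= 50.3061 kN-m

50.3061 kN-m


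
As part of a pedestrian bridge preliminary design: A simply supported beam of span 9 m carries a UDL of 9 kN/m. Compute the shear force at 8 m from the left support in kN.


R_A = w * L / 2 = 9 * 9 / 2 = 40.5 kN
V(x) = R_A - w * x = 40.5 - 9 * 8
= -31.5 kN

-31.5 kN


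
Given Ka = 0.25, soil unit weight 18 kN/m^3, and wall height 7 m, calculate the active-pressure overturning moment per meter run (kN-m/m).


Pa = 0.5 * Ka * gamma * H^2
= 0.5 * 0.25 * 18 * 7^2
= 110.25 kN/m
Arm = H / 3 = 7 / 3 = 2.3333 m
Mo = Pa * arm = Pa * H / 3 = 110.25 * 7 / 3 = 257.25 kN-m/m

257.25 kN-m/m


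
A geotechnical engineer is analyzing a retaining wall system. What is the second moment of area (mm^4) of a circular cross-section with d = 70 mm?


r = d / 2 = 70 / 2 = 35.0 mm
I = pi * r^4 / 4 = pi * 35.0^4 / 4
= 1178588.12 mm^4

1178588.12 mm^4


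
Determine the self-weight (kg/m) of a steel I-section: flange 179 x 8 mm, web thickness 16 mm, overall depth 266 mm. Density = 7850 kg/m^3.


A_flanges = 2 * 179 * 8 = 2864 mm^2
A_web = (266 - 2 * 8) * 16 = 4000 mm^2
A_total = 2864 + 4000 = 6864 mm^2 = 0.006864 m^2
Weight = rho * A = 7850 * 0.006864 = 53.8824 kg/m

53.8824 kg/m


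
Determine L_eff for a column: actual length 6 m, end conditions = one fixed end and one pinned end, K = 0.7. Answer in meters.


L_eff = K * L
= 0.7 * 6
= 4.2 m

4.2 m


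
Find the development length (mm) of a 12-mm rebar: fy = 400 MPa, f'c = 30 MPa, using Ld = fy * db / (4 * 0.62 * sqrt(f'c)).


Ld = (fy * db) / (4 * 0.62 * sqrt(f'c))
= (400 * 12) / (4 * 0.62 * sqrt(30))
= 4800 / 13.5835
= 353.37 mm

353.37 mm


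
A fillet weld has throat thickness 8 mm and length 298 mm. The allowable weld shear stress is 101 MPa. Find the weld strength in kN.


Strength = throat * length * allowable stress
= 8 * 298 * 101 N
= 240784 N
= 240.78 kN

240.78 kN


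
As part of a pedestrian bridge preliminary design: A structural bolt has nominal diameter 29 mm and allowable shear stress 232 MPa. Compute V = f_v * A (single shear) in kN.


A = pi * d^2 / 4 = pi * 29^2 / 4 = 660.5199 mm^2
V = f_v * A / 1000 = 232 * 660.5199 / 1000
= 153.2406 kN

153.2406 kN


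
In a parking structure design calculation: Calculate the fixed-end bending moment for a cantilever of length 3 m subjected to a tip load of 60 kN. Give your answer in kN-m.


For a cantilever with a point load at the free end:
M_max = P * L = 60 * 3 = 180 kN-m

180 kN-m


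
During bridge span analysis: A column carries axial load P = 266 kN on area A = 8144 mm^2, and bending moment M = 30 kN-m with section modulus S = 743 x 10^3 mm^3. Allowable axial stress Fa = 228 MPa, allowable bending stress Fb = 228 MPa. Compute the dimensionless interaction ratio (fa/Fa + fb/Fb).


f_a = P / A = 266000.0 / 8144 = 32.6621 MPa
f_b = M / S = 30000000.0 / 743000.0 = 40.3769 MPa
Ratio = f_a / Fa + f_b / Fb
= 32.6621 / 228 + 40.3769 / 228
= 0.3203 (dimensionless)

0.3203 (dimensionless)


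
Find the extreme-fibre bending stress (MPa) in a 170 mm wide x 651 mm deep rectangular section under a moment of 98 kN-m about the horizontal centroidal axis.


I = b * h^3 / 12 = 170 * 651^3 / 12 = 3908504722.5 mm^4
y = h / 2 = 651 / 2 = 325.5 mm
M = 98 kN-m = 98000000.0 N-mm
sigma = M * y / I = 98000000.0 * 325.5 / 3908504722.5
= 8.16 MPa

8.16 MPa


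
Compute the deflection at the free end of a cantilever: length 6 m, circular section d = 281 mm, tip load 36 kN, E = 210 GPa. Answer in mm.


I = pi * d^4 / 64 = pi * 281^4 / 64 = 306051969.3 mm^4
L = 6000.0 mm, P = 36000.0 N, E = 210000.0 MPa
delta = P * L^3 / (3 * E * I)
= 36000.0 * 6000.0^3 / (3 * 210000.0 * 306051969.3)
= 40.3293 mm

40.3293 mm


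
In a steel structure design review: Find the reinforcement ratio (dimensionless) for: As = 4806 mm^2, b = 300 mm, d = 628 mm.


rho = As / (b * d)
= 4806 / (300 * 628)
= 4806 / 188400
= 0.02551 (dimensionless)

0.02551 (dimensionless)


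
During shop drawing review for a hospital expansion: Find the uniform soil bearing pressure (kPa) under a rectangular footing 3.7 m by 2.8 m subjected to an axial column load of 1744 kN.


A = 3.7 * 2.8 = 10.36 m^2
q = P / A = 1744 / 10.36
= 168.3398 kPa

168.3398 kPa


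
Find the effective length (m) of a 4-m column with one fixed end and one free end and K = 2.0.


L_eff = K * L
= 2.0 * 4
= 8.0 m

8.0 m


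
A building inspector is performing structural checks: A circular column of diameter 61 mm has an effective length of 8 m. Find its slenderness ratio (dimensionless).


Radius of gyration r = d / 4 = 61 / 4 = 15.25 mm
L_eff = 8000.0 mm
Slenderness ratio = L / r = 8000.0 / 15.25 = 524.59 (dimensionless)

524.59 (dimensionless)


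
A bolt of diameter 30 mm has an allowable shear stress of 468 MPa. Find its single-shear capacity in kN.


A = pi * d^2 / 4 = pi * 30^2 / 4 = 706.8583 mm^2
V = f_v * A / 1000 = 468 * 706.8583 / 1000
= 330.8097 kN

330.8097 kN


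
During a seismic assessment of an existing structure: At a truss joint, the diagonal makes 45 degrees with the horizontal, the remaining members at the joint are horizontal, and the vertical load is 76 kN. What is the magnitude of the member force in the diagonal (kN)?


At the joint, only the diagonal has a vertical component, so vertical equilibrium gives:
F * sin(45) = 76
F = 76 / sin(45)
= 76 / 0.707107
= 107.48 kN

107.48 kN


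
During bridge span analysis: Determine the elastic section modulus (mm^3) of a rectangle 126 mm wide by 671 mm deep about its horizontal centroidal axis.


S = b * h^2 / 6
= 126 * 671^2 / 6
= 126 * 450241 / 6
= 9455061.0 mm^3

9455061.0 mm^3


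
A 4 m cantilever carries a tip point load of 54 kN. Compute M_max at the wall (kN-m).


For a cantilever with a point load at the free end:
M_max = P * L = 54 * 4 = 216 kN-m

216 kN-m


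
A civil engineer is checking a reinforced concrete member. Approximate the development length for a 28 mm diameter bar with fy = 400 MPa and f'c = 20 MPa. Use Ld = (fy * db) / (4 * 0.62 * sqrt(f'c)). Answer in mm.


Ld = (fy * db) / (4 * 0.62 * sqrt(f'c))
= (400 * 28) / (4 * 0.62 * sqrt(20))
= 11200 / 11.0909
= 1009.84 mm

1009.84 mm


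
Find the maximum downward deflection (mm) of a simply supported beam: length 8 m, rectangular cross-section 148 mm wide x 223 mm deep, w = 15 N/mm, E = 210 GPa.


I = 148 * 223^3 / 12 = 136771326.33 mm^4
L = 8000.0 mm, w = 15 N/mm, E = 210000.0 MPa
delta = 5 * w * L^4 / (384 * E * I)
= 5 * 15 * 8000.0^4 / (384 * 210000.0 * 136771326.33)
= 27.8532 mm

27.8532 mm


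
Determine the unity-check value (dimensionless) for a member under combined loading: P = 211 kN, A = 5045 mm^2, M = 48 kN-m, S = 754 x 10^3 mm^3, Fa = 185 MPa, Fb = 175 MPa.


f_a = P / A = 211000.0 / 5045 = 41.8236 MPa
f_b = M / S = 48000000.0 / 754000.0 = 63.6605 MPa
Ratio = f_a / Fa + f_b / Fb
= 41.8236 / 185 + 63.6605 / 175
= 0.5898 (dimensionless)

0.5898 (dimensionless)


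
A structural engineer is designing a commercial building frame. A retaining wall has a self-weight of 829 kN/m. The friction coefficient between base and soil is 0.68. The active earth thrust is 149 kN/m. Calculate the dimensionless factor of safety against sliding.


Resisting force = mu * W = 0.68 * 829 = 563.72 kN/m
FOS = Resisting / Driving = 563.72 / 149
= 3.7834 (dimensionless)

3.7834 (dimensionless)


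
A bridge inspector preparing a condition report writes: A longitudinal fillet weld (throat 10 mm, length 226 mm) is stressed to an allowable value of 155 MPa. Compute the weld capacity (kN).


Strength = throat * length * allowable stress
= 10 * 226 * 155 N
= 350300 N
= 350.3 kN

350.3 kN


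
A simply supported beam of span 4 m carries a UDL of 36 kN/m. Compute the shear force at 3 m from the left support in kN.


R_A = w * L / 2 = 36 * 4 / 2 = 72.0 kN
V(x) = R_A - w * x = 72.0 - 36 * 3
= -36.0 kN

-36.0 kN


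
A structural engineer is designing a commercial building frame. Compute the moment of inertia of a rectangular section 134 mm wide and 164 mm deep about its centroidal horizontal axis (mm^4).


I = b * h^3 / 12
= 134 * 164^3 / 12
= 134 * 4410944 / 12
= 49255541.33 mm^4

49255541.33 mm^4


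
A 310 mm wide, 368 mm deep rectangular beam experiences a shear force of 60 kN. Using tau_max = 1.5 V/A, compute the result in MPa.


A = b * h = 310 * 368 = 114080 mm^2
V = 60 kN = 60000.0 N
tau_max = 1.5 * V / A = 1.5 * 60000.0 / 114080
= 0.7889 MPa

0.7889 MPa
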